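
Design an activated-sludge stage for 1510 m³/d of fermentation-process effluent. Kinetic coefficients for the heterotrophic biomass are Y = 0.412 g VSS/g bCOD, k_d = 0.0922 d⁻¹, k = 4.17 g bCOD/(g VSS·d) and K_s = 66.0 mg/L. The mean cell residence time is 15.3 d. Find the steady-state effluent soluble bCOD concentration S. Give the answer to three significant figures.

S ≈ 6.66 mg/L

Effluent substrate depends only on kinetics and SRT: S = K_s(1 + k_d θ_c) / [θ_c(Yk − k_d) − 1] = 66.0 × (1 + 0.0922 × 15.3) / [15.3 × (0.412 × 4.17 − 0.0922) − 1] = 159.1 / 23.88 = 6.664 mg/L.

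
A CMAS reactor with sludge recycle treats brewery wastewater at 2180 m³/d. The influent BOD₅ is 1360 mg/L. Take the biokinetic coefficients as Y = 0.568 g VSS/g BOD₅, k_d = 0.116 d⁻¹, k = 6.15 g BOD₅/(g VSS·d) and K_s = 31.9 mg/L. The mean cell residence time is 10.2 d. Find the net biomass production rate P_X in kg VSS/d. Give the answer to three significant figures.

P_X ≈ 770 kg VSS/d

Effluent substrate depends only on kinetics and SRT: S = K_s(1 + k_d θ_c) / [θ_c(Yk − k_d) − 1] = 31.9 × (1 + 0.116 × 10.2) / [10.2 × (0.568 × 6.15 − 0.116) − 1] = 69.64 / 33.45 = 2.082 mg/L.
Observed yield with endogenous decay: Y_obs = Y / (1 + k_d·θ_c) = 0.568 / (1 + 0.116 × 10.2) = 0.568 / 2.183 = 0.2602 g VSS/g BOD₅.
Mass of BOD₅ removed per day: Q(S₀ − S) = 2180 × 1358 g/m³ = 2960 kg/d.
Net biomass production P_X = Y_obs × Q·(S₀ − S) = 0.2602 × 2960 = 770.2 kg VSS/d.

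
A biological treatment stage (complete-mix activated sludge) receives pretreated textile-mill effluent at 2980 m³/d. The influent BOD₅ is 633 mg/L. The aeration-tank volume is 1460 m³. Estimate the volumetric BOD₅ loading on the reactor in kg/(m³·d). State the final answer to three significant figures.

L_v ≈ 1.29 kg BOD₅/(m³·d)

Volumetric loading L_v = Q·S₀ / V = 2980 × 633 g/m³ / 1460 m³ = 1292 g/(m³·d) = 1.292 kg BOD₅/(m³·d).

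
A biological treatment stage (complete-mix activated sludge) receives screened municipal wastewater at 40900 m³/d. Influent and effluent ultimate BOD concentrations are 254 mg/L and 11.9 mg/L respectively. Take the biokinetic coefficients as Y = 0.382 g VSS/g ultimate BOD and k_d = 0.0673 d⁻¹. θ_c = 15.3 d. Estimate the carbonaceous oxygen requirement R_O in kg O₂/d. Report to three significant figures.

R_O ≈ 7260 kg O₂/d

Correct the yield for decay: Y_obs = Y/(1 + k_d θ_c) = 0.382 / (1 + 0.0673 × 15.3) = 0.382 / 2.030 = 0.1882.
Mass of ultimate BOD removed per day: Q(S₀ − S) = 40900 × 242.1 g/m³ = 9902 kg/d.
Biomass synthesised: P_X = Y_obs × 9902 = 1864 kg VSS/d.
Carbonaceous O₂ demand = substrate oxidised − cell-mass equivalent = 9902 − 1.42 × 1864 = 7256 kg O₂/d.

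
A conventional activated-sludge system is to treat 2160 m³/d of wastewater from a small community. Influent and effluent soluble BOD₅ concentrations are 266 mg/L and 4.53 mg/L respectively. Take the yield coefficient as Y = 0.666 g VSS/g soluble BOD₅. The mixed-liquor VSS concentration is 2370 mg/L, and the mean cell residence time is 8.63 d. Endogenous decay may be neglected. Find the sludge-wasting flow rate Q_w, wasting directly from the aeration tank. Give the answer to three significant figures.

Q_w ≈ 159 m³/d

V·X = Y·Q·ΔS·θ_c gives V = 0.666 × 2160 × (266 − 4.53) × 8.63 / 2370 = 1370 m³.
With mixed-liquor wasting, θ_c = V/Q_w, so Q_w = V/θ_c = 1370/8.63 = 158.7 m³/d.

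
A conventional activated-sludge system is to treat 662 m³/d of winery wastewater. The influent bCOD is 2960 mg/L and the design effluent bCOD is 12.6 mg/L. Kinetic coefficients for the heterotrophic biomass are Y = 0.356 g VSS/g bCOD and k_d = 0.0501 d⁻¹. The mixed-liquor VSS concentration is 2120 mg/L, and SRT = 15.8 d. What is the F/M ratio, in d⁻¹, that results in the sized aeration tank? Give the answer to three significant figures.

F/M ≈ 0.320 d⁻¹

From the SRT design equation V = Y Q (S₀−S) θ_c / [X (1 + k_d θ_c)] = 0.356 × 662 × (2960 − 12.6) × 15.8 / [2120 × (1 + 0.0501 × 15.8)] = 1.1×10^7 / 3798 = 2890 m³.
F/M = applied load / biomass = Q·S₀/(V·X) = 662 × 2960 / (2890 × 2120) = 0.3199 d⁻¹.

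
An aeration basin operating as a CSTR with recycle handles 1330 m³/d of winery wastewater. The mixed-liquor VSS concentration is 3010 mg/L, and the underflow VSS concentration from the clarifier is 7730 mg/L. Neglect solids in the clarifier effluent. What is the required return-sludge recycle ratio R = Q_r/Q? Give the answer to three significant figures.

R = Q_r/Q = X/(X_r − X) = 3010 / (7730 − 3010) = 0.6377.

R ≈ 0.638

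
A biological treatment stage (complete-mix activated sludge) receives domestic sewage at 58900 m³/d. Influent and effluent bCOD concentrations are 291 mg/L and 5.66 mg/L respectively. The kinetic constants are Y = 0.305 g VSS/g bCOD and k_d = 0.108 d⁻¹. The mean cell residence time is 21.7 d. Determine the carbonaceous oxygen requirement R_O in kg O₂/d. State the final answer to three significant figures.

R_O ≈ 14600 kg O₂/d

Correct the yield for decay: Y_obs = Y/(1 + k_d θ_c) = 0.305 / (1 + 0.108 × 21.7) = 0.305 / 3.344 = 0.09122.
Q·(S₀ − S) = 58900 × (291 − 5.66) × 10⁻³ = 16807 kg/d removed.
Biomass synthesised: P_X = Y_obs × 16807 = 1533 kg VSS/d.
R_O = Q·(S₀ − S) − 1.42·P_X = 16807 − 1.42 × 1533 = 14630 kg O₂/d.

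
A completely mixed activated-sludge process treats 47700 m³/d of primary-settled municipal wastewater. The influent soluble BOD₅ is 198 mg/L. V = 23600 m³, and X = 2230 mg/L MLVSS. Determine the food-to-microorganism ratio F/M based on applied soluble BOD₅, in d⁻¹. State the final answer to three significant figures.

F/M ≈ 0.179 d⁻¹

F/M = Q·S₀ / (V·X) = 47700 × 198 / (23600 × 2230) = 0.1795 g soluble BOD₅·(g VSS·d)⁻¹.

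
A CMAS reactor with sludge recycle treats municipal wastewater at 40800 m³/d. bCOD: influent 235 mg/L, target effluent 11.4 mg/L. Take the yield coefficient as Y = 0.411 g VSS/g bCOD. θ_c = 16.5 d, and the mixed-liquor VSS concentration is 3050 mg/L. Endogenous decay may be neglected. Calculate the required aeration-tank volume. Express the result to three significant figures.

Biomass mass balance (decay neglected): V·X = Y·Q·(S₀ − S)·θ_c, so V = 0.411 × 40800 × (235 − 11.4) × 16.5 / 3050 = 20284 m³.

V ≈ 20300 m³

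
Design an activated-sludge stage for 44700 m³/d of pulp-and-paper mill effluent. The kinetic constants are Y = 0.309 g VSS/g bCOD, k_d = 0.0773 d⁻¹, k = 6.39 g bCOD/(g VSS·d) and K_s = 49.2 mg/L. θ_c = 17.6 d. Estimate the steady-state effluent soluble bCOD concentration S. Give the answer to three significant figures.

From the Monod/SRT balance for a CMAS, S = K_s·(1+k_d θ_c)/[θ_c·(Y k − k_d) − 1] = 49.2 × (1 + 0.0773 × 17.6) / [17.6 × (0.309 × 6.39 − 0.0773) − 1] = 116.1 / 32.39 = 3.585 mg/L.

S ≈ 3.59 mg/L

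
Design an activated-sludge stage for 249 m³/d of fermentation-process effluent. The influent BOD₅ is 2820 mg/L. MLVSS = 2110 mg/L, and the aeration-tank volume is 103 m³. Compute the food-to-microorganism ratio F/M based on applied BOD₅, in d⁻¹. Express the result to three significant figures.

Food-to-microorganism ratio F/M = Q S₀ / (V X) = 249 × 2820 / (103.0 × 2110) = 3.231 d⁻¹.

F/M ≈ 3.23 d⁻¹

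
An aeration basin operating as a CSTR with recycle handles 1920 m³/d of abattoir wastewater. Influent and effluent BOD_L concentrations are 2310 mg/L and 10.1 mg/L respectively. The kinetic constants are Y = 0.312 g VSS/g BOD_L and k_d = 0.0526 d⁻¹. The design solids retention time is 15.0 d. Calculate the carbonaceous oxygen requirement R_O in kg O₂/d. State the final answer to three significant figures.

Y_obs = Y / (1 + k_d θ_c) = 0.312 / (1 + 0.0526 × 15.0) = 0.312 / 1.789 = 0.1744.
ΔS = 2310 − 10.1 = 2300 mg/L, so the substrate removal rate is 1920 × 2300/1000 = 4416 kg BOD_L/d.
Biomass synthesised: P_X = Y_obs × 4416 = 770.1 kg VSS/d.
R_O = Q·(S₀ − S) − 1.42·P_X = 4416 − 1.42 × 770.1 = 3322 kg O₂/d.

R_O ≈ 3320 kg O₂/d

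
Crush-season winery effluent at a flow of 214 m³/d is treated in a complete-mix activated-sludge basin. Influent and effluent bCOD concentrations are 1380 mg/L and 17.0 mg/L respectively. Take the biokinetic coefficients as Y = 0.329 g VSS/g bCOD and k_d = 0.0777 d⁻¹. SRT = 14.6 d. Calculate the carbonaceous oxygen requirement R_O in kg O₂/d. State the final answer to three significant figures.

R_O ≈ 228 kg O₂/d

Y_obs = Y / (1 + k_d θ_c) = 0.329 / (1 + 0.0777 × 14.6) = 0.329 / 2.134 = 0.1541.
Mass of bCOD removed per day: Q(S₀ − S) = 214 × 1363 g/m³ = 291.7 kg/d.
P_X = Y_obs·Q·(S₀ − S) = 0.1541 × 291.7 = 44.96 kg VSS/d.
R_O = Q·(S₀ − S) − 1.42·P_X = 291.7 − 1.42 × 44.96 = 227.8 kg O₂/d.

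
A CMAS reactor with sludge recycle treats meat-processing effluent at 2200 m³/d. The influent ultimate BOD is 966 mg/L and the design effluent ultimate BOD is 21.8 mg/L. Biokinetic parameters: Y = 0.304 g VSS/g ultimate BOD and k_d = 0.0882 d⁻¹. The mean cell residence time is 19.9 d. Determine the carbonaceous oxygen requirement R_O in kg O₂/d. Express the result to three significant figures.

R_O ≈ 1750 kg O₂/d

The observed yield is Y_obs = Y/(1 + k_d·θ_c) = 0.304 / (1 + 0.0882 × 19.9) = 0.304 / 2.755 = 0.1103 g VSS per g ultimate BOD removed.
Substrate removed = Q·(S₀ − S) = 2200 m³/d × (966 − 21.8) g/m³ = 2.08×10^6 g/d = 2077 kg/d.
Biomass synthesised: P_X = Y_obs × 2077 = 229.2 kg VSS/d.
Carbonaceous O₂ demand = substrate oxidised − cell-mass equivalent = 2077 − 1.42 × 229.2 = 1752 kg O₂/d.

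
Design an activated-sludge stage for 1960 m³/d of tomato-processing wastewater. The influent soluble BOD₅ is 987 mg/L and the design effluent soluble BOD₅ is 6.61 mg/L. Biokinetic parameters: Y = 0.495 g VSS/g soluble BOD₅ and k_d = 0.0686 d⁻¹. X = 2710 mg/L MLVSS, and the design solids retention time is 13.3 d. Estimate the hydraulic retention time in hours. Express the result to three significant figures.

Steady-state biomass mass balance: V·X·(1 + k_d·θ_c) = Y·Q·(S₀ − S)·θ_c, so V = 0.495 × 1960 × (987 − 6.61) × 13.3 / [2710 × (1 + 0.0686 × 13.3)] = 1.27×10^7 / 5183 = 2441 m³.
τ = V/Q = 2441/1960 = 1.245 d, or 29.89 h.

τ ≈ 29.9 h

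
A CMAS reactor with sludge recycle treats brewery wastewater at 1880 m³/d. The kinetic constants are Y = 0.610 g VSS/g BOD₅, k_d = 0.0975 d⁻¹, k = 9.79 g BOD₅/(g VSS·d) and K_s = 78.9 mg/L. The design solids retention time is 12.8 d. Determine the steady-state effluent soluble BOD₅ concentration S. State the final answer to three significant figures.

S ≈ 2.39 mg/L

Effluent substrate depends only on kinetics and SRT: S = K_s(1 + k_d θ_c) / [θ_c(Yk − k_d) − 1] = 78.9 × (1 + 0.0975 × 12.8) / [12.8 × (0.610 × 9.79 − 0.0975) − 1] = 177.4 / 74.19 = 2.391 mg/L.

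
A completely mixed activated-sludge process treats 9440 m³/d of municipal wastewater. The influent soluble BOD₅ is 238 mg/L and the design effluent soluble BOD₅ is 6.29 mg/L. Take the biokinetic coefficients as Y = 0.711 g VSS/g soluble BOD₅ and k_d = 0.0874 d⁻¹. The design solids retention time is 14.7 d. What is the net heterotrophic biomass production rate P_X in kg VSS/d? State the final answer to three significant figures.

Correct the yield for decay: Y_obs = Y/(1 + k_d θ_c) = 0.711 / (1 + 0.0874 × 14.7) = 0.711 / 2.285 = 0.3112.
Mass of soluble BOD₅ removed per day: Q(S₀ − S) = 9440 × 231.7 g/m³ = 2187 kg/d.
Biomass produced: P_X = Y_obs·Q·ΔS = 0.3112 × 2187 ≈ 680.7 kg VSS/d.

P_X ≈ 681 kg VSS/d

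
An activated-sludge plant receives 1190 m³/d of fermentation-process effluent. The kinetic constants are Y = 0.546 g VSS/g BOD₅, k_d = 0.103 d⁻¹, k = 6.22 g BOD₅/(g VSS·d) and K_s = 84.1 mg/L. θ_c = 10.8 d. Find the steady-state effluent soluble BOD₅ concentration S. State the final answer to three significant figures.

S ≈ 5.14 mg/L

For a completely mixed reactor with recycle the Lawrence–McCarty relation gives S = K_s·(1 + k_d·θ_c) / [θ_c·(Y·k − k_d) − 1] = 84.1 × (1 + 0.103 × 10.8) / [10.8 × (0.546 × 6.22 − 0.103) − 1] = 177.7 / 34.57 = 5.140 mg/L.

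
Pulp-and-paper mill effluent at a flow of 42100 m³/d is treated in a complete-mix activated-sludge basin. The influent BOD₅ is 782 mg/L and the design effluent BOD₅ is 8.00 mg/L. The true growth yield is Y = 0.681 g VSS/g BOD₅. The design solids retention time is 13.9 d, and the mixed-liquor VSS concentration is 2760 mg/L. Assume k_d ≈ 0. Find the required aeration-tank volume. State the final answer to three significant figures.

V ≈ 112000 m³

V·X = Y·Q·ΔS·θ_c gives V = 0.681 × 42100 × (782 − 8.00) × 13.9 / 2760 = 111757 m³.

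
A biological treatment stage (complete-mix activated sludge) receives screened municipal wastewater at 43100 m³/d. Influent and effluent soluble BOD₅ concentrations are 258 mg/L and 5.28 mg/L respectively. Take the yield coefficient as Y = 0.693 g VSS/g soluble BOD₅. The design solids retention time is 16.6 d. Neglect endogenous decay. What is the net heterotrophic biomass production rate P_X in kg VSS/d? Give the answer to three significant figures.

P_X ≈ 7550 kg VSS/d

Since k_d ≈ 0, Y_obs = Y = 0.693 g VSS/g soluble BOD₅.
Mass of soluble BOD₅ removed per day: Q(S₀ − S) = 43100 × 252.7 g/m³ = 10892 kg/d.
P_X = Y_obs · Q(S₀ − S) = 0.6930 × 10892 = 7548 kg VSS/d.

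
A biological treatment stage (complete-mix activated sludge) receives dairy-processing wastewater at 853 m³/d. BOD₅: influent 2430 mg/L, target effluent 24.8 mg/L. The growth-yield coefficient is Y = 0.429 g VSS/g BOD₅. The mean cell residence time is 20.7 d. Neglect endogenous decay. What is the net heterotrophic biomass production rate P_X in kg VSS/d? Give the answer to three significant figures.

Since k_d ≈ 0, Y_obs = Y = 0.429 g VSS/g BOD₅.
Q·(S₀ − S) = 853 × (2430 − 24.8) × 10⁻³ = 2052 kg/d removed.
So the net sludge growth is P_X = 0.4290 × 2052 = 880.2 kg VSS/d.

P_X ≈ 880 kg VSS/d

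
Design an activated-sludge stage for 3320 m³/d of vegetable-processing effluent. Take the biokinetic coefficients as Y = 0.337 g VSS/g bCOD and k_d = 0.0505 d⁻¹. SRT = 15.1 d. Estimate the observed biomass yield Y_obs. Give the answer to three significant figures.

Y_obs ≈ 0.191 g VSS/g bCOD

Correct the yield for decay: Y_obs = Y/(1 + k_d θ_c) = 0.337 / (1 + 0.0505 × 15.1) = 0.337 / 1.763 = 0.1912.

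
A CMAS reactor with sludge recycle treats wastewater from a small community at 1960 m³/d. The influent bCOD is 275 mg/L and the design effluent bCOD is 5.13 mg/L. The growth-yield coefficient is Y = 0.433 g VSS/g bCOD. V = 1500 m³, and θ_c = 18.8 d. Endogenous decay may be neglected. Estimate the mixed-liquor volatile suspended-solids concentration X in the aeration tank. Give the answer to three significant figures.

Without decay, X = Y Q (S₀−S) θ_c / V = 0.433 × 1960 × (275 − 5.13) × 18.8 / 1500 = 2871 mg/L.

X ≈ 2870 mg/L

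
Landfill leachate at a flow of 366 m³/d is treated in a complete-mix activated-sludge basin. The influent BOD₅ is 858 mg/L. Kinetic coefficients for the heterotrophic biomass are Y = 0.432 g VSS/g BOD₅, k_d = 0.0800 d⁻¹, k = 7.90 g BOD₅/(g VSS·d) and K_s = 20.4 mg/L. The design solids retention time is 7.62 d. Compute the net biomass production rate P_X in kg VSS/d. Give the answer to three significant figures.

P_X ≈ 84.1 kg VSS/d

From the Monod/SRT balance for a CMAS, S = K_s·(1+k_d θ_c)/[θ_c·(Y k − k_d) − 1] = 20.4 × (1 + 0.0800 × 7.62) / [7.62 × (0.432 × 7.90 − 0.0800) − 1] = 32.84 / 24.40 = 1.346 mg/L.
Y_obs = Y / (1 + k_d θ_c) = 0.432 / (1 + 0.0800 × 7.62) = 0.432 / 1.610 = 0.2684.
ΔS = 858 − 1.35 = 856.6 mg/L, so the substrate removal rate is 366 × 856.6/1000 = 313.5 kg BOD₅/d.
So the net sludge growth is P_X = 0.2684 × 313.5 = 84.15 kg VSS/d.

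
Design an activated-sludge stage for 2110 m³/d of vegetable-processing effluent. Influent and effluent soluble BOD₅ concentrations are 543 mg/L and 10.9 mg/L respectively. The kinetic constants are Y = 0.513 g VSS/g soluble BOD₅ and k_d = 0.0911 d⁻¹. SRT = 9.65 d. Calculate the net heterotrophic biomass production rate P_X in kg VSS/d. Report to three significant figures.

Correct the yield for decay: Y_obs = Y/(1 + k_d θ_c) = 0.513 / (1 + 0.0911 × 9.65) = 0.513 / 1.879 = 0.2730.
ΔS = 543 − 10.9 = 532.1 mg/L, so the substrate removal rate is 2110 × 532.1/1000 = 1123 kg soluble BOD₅/d.
So the net sludge growth is P_X = 0.2730 × 1123 = 306.5 kg VSS/d.

P_X ≈ 307 kg VSS/d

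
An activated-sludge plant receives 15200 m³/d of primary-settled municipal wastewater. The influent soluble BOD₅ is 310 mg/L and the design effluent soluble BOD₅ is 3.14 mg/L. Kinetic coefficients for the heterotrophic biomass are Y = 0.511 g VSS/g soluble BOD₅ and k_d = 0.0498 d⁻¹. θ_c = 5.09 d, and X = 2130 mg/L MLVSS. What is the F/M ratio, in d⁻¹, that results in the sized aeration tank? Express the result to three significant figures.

F/M ≈ 0.487 d⁻¹

Rearranging the biomass balance for a CMAS with decay, V = Y·Q·ΔS·θ_c / [X·(1+k_d θ_c)] = 0.511 × 15200 × (310 − 3.14) × 5.09 / [2130 × (1 + 0.0498 × 5.09)] = 1.21×10^7 / 2670 = 4544 m³.
Food-to-microorganism ratio F/M = Q S₀ / (V X) = 15200 × 310 / (4544 × 2130) = 0.4869 d⁻¹.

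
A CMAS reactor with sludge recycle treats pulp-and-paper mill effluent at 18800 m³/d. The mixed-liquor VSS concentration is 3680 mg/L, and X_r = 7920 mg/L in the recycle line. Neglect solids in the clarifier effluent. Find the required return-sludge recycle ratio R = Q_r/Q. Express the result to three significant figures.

Mass balance around the secondary clarifier (neglecting effluent solids): R = X / (X_r − X) = 3680 / (7920 − 3680) = 0.8679.

R ≈ 0.868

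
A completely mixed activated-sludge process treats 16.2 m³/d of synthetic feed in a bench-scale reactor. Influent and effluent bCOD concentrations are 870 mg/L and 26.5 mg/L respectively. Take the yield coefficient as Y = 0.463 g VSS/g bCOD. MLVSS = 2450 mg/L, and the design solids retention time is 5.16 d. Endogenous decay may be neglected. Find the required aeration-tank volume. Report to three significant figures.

V ≈ 13.3 m³

V·X = Y·Q·ΔS·θ_c gives V = 0.463 × 16.2 × (870 − 26.5) × 5.16 / 2450 = 13.32 m³.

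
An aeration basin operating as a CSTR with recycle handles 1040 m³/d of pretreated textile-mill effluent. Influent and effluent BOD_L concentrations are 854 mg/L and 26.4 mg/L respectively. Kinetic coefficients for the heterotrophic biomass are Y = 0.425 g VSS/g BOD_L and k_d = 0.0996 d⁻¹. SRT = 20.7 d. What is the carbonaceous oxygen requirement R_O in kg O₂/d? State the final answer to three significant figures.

Correct the yield for decay: Y_obs = Y/(1 + k_d θ_c) = 0.425 / (1 + 0.0996 × 20.7) = 0.425 / 3.062 = 0.1388.
ΔS = 854 − 26.4 = 827.6 mg/L, so the substrate removal rate is 1040 × 827.6/1000 = 860.7 kg BOD_L/d.
P_X = Y_obs·Q·(S₀ − S) = 0.1388 × 860.7 = 119.5 kg VSS/d.
R_O = Q·(S₀ − S) − 1.42·P_X = 860.7 − 1.42 × 119.5 = 691.0 kg O₂/d.

R_O ≈ 691 kg O₂/d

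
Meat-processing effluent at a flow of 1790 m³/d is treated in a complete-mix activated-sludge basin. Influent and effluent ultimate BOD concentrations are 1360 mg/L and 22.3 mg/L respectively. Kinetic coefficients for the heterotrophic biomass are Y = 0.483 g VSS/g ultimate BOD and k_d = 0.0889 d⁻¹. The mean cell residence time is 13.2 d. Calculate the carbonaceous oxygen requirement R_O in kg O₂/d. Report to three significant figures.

R_O ≈ 1640 kg O₂/d

The observed yield is Y_obs = Y/(1 + k_d·θ_c) = 0.483 / (1 + 0.0889 × 13.2) = 0.483 / 2.173 = 0.2222 g VSS per g ultimate BOD removed.
Q·(S₀ − S) = 1790 × (1360 − 22.3) × 10⁻³ = 2394 kg/d removed.
Biomass synthesised: P_X = Y_obs × 2394 = 532.1 kg VSS/d.
Carbonaceous O₂ demand = substrate oxidised − cell-mass equivalent = 2394 − 1.42 × 532.1 = 1639 kg O₂/d.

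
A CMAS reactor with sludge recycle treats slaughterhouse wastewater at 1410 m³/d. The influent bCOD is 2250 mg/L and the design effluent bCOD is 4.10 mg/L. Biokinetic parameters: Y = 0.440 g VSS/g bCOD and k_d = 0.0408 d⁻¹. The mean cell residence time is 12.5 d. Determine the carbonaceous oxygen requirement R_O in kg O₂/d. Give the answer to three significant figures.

Correct the yield for decay: Y_obs = Y/(1 + k_d θ_c) = 0.440 / (1 + 0.0408 × 12.5) = 0.440 / 1.510 = 0.2914.
ΔS = 2250 − 4.10 = 2246 mg/L, so the substrate removal rate is 1410 × 2246/1000 = 3167 kg bCOD/d.
Biomass synthesised: P_X = Y_obs × 3167 = 922.8 kg VSS/d.
R_O = Q·ΔS − 1.42 P_X = 3167 − 1310 = 1856 kg O₂/d.

R_O ≈ 1860 kg O₂/d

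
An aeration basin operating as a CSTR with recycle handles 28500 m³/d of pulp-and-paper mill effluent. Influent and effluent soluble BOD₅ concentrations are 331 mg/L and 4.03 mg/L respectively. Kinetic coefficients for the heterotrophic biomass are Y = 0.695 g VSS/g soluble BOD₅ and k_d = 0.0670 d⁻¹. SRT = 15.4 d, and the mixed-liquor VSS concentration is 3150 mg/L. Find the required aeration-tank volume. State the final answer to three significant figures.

V ≈ 15600 m³

Rearranging the biomass balance for a CMAS with decay, V = Y·Q·ΔS·θ_c / [X·(1+k_d θ_c)] = 0.695 × 28500 × (331 − 4.03) × 15.4 / [3150 × (1 + 0.0670 × 15.4)] = 9.97×10^7 / 6400 = 15584 m³.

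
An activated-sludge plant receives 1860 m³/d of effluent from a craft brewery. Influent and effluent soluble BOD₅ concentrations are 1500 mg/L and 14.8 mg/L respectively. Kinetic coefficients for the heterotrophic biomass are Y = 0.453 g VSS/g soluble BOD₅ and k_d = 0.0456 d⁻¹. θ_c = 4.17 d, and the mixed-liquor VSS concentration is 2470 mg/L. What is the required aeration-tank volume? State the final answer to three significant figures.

V ≈ 1780 m³

From the SRT design equation V = Y Q (S₀−S) θ_c / [X (1 + k_d θ_c)] = 0.453 × 1860 × (1500 − 14.8) × 4.17 / [2470 × (1 + 0.0456 × 4.17)] = 5.22×10^6 / 2940 = 1775 m³.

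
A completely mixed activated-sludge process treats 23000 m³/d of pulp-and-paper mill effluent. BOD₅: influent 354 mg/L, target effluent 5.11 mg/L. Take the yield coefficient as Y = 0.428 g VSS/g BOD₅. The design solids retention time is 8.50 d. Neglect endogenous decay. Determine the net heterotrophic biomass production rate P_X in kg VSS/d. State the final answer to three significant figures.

P_X ≈ 3430 kg VSS/d

With endogenous decay neglected, the observed yield equals the true yield: Y_obs = Y = 0.428 g VSS/g BOD₅.
Substrate removed = Q·(S₀ − S) = 23000 m³/d × (354 − 5.11) g/m³ = 8.02×10^6 g/d = 8024 kg/d.
So the net sludge growth is P_X = 0.4280 × 8024 = 3434 kg VSS/d.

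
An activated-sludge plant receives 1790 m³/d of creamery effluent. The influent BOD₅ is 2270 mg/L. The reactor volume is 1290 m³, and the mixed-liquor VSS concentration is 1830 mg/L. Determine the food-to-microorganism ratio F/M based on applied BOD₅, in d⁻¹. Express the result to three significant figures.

F/M ≈ 1.72 d⁻¹

F/M = applied load / biomass = Q·S₀/(V·X) = 1790 × 2270 / (1290 × 1830) = 1.721 d⁻¹.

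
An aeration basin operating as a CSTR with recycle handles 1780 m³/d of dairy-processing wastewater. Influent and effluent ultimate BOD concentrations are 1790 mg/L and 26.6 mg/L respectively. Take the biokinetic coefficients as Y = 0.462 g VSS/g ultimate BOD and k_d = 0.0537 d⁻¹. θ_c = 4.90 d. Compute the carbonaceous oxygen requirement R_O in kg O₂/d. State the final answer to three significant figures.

R_O ≈ 1510 kg O₂/d

The observed yield is Y_obs = Y/(1 + k_d·θ_c) = 0.462 / (1 + 0.0537 × 4.90) = 0.462 / 1.263 = 0.3658 g VSS per g ultimate BOD removed.
Mass of ultimate BOD removed per day: Q(S₀ − S) = 1780 × 1763 g/m³ = 3139 kg/d.
P_X = Y_obs·Q·(S₀ − S) = 0.3658 × 3139 = 1148 kg VSS/d.
R_O = Q·ΔS − 1.42 P_X = 3139 − 1630 = 1509 kg O₂/d.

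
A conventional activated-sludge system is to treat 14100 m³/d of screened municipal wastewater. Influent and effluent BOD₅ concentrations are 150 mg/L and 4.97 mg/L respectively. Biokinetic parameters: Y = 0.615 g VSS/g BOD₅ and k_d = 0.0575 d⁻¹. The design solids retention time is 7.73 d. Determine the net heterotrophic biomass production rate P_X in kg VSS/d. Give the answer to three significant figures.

Observed yield with endogenous decay: Y_obs = Y / (1 + k_d·θ_c) = 0.615 / (1 + 0.0575 × 7.73) = 0.615 / 1.444 = 0.4258 g VSS/g BOD₅.
Mass of BOD₅ removed per day: Q(S₀ − S) = 14100 × 145.0 g/m³ = 2045 kg/d.
Biomass produced: P_X = Y_obs·Q·ΔS = 0.4258 × 2045 ≈ 870.6 kg VSS/d.

P_X ≈ 871 kg VSS/d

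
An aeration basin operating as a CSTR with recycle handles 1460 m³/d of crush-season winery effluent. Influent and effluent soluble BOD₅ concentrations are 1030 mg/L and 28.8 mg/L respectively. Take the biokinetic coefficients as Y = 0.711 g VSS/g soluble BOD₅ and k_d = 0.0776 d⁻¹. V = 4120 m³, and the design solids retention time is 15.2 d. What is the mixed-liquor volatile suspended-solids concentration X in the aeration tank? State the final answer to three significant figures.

From V·X·(1 + k_d·θ_c) = Y·Q·(S₀ − S)·θ_c: X = 0.711 × 1460 × (1030 − 28.8) × 15.2 / [4120 × (1 + 0.0776 × 15.2)] = 1759 mg/L.

X ≈ 1760 mg/L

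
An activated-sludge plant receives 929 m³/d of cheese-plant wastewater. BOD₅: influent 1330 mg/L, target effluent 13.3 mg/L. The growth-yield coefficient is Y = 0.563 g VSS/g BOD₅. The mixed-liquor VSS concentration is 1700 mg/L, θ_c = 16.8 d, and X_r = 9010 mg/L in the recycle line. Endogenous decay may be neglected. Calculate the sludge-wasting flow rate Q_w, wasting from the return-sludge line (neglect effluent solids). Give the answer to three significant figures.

V·X = Y·Q·ΔS·θ_c gives V = 0.563 × 929 × (1330 − 13.3) × 16.8 / 1700 = 6806 m³.
Wasting from the return line (neglecting effluent solids): Q_w = V·X / (θ_c·X_r) = 6806 × 1700 / (16.8 × 9010) = 76.43 m³/d.

Q_w ≈ 76.4 m³/d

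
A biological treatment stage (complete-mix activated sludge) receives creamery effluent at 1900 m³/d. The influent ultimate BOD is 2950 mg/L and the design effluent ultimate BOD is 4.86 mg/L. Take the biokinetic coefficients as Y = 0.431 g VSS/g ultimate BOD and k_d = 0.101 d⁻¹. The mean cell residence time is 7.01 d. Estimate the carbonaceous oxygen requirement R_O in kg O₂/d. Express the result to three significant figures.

R_O ≈ 3590 kg O₂/d

The observed yield is Y_obs = Y/(1 + k_d·θ_c) = 0.431 / (1 + 0.101 × 7.01) = 0.431 / 1.708 = 0.2523 g VSS per g ultimate BOD removed.
Mass of ultimate BOD removed per day: Q(S₀ − S) = 1900 × 2945 g/m³ = 5596 kg/d.
Net sludge production P_X = 0.2523 × 5596 = 1412 kg VSS/d.
Carbonaceous O₂ demand = substrate oxidised − cell-mass equivalent = 5596 − 1.42 × 1412 = 3591 kg O₂/d.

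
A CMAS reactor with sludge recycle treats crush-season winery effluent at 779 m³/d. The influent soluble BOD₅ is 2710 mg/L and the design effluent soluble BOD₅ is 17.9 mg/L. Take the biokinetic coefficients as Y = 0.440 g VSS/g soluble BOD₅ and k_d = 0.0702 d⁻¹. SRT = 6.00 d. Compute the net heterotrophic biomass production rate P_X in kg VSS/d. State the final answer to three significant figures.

P_X ≈ 649 kg VSS/d

Observed yield with endogenous decay: Y_obs = Y / (1 + k_d·θ_c) = 0.440 / (1 + 0.0702 × 6.00) = 0.440 / 1.421 = 0.3096 g VSS/g soluble BOD₅.
Substrate removed = Q·(S₀ − S) = 779 m³/d × (2710 − 17.9) g/m³ = 2.1×10^6 g/d = 2097 kg/d.
So the net sludge growth is P_X = 0.3096 × 2097 = 649.3 kg VSS/d.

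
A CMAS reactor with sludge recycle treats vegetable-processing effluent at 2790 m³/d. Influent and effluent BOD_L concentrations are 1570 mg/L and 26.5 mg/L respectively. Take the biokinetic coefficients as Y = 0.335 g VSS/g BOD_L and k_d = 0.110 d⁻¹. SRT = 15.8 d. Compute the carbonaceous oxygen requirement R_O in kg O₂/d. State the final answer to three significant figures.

R_O ≈ 3560 kg O₂/d

Correct the yield for decay: Y_obs = Y/(1 + k_d θ_c) = 0.335 / (1 + 0.110 × 15.8) = 0.335 / 2.738 = 0.1224.
ΔS = 1570 − 26.5 = 1544 mg/L, so the substrate removal rate is 2790 × 1544/1000 = 4306 kg BOD_L/d.
P_X = Y_obs·Q·(S₀ − S) = 0.1224 × 4306 = 526.9 kg VSS/d.
Carbonaceous O₂ demand = substrate oxidised − cell-mass equivalent = 4306 − 1.42 × 526.9 = 3558 kg O₂/d.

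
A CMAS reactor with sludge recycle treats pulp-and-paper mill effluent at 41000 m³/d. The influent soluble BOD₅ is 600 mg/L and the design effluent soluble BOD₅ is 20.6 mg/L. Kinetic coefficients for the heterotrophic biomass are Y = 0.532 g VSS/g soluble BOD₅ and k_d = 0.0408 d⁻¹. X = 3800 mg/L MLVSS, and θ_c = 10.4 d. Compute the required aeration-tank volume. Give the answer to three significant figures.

From the SRT design equation V = Y Q (S₀−S) θ_c / [X (1 + k_d θ_c)] = 0.532 × 41000 × (600 − 20.6) × 10.4 / [3800 × (1 + 0.0408 × 10.4)] = 1.31×10^8 / 5412 = 24284 m³.

V ≈ 24300 m³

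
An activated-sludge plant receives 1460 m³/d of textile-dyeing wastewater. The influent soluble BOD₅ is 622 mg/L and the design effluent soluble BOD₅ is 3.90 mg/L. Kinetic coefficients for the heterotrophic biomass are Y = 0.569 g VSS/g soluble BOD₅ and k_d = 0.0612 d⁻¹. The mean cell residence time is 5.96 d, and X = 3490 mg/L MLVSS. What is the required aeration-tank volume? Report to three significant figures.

From the SRT design equation V = Y Q (S₀−S) θ_c / [X (1 + k_d θ_c)] = 0.569 × 1460 × (622 − 3.90) × 5.96 / [3490 × (1 + 0.0612 × 5.96)] = 3.06×10^6 / 4763 = 642.5 m³.

V ≈ 643 m³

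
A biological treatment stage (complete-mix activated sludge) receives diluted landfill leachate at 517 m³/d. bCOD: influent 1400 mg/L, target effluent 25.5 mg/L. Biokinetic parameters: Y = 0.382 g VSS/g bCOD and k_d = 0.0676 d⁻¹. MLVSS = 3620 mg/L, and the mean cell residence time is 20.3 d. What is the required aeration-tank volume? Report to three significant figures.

V ≈ 642 m³

Steady-state biomass mass balance: V·X·(1 + k_d·θ_c) = Y·Q·(S₀ − S)·θ_c, so V = 0.382 × 517 × (1400 − 25.5) × 20.3 / [3620 × (1 + 0.0676 × 20.3)] = 5.51×10^6 / 8588 = 641.7 m³.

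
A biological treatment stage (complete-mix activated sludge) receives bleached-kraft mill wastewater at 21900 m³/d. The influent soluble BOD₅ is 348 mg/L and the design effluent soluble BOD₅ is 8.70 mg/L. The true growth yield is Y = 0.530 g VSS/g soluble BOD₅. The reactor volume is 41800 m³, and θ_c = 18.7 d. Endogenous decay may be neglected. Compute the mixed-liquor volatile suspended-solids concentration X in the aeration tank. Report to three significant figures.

X ≈ 1760 mg/L

Without decay, X = Y Q (S₀−S) θ_c / V = 0.530 × 21900 × (348 − 8.70) × 18.7 / 41800 = 1762 mg/L.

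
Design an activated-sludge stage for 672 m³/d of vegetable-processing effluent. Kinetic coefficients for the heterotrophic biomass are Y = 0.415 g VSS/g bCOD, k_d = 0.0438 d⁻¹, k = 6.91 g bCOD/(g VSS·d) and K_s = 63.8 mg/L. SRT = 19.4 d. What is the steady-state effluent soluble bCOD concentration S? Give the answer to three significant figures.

S ≈ 2.19 mg/L

Effluent substrate depends only on kinetics and SRT: S = K_s(1 + k_d θ_c) / [θ_c(Yk − k_d) − 1] = 63.8 × (1 + 0.0438 × 19.4) / [19.4 × (0.415 × 6.91 − 0.0438) − 1] = 118.0 / 53.78 = 2.194 mg/L.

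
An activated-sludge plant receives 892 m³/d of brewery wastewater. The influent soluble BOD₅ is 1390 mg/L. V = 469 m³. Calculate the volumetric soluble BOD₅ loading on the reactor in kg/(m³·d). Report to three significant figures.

L_v = Q S₀ / V = 892 × 1390 × 10⁻³ / 469.0 = 2.644 kg/(m³·d).

L_v ≈ 2.64 kg soluble BOD₅/(m³·d)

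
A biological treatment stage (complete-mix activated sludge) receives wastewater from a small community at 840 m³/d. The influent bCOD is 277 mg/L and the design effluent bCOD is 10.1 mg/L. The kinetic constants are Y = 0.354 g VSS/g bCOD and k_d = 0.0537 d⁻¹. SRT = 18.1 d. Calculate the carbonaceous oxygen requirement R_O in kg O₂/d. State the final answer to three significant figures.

R_O ≈ 167 kg O₂/d

Correct the yield for decay: Y_obs = Y/(1 + k_d θ_c) = 0.354 / (1 + 0.0537 × 18.1) = 0.354 / 1.972 = 0.1795.
ΔS = 277 − 10.1 = 266.9 mg/L, so the substrate removal rate is 840 × 266.9/1000 = 224.2 kg bCOD/d.
Net sludge production P_X = 0.1795 × 224.2 = 40.25 kg VSS/d.
Carbonaceous O₂ demand = substrate oxidised − cell-mass equivalent = 224.2 − 1.42 × 40.25 = 167.0 kg O₂/d.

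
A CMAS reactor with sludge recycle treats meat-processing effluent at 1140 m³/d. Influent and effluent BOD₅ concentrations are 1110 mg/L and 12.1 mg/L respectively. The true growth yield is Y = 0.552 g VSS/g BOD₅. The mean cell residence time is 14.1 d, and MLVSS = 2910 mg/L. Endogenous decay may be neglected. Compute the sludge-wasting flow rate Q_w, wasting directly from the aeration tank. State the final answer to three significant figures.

Q_w ≈ 237 m³/d

Biomass mass balance (decay neglected): V·X = Y·Q·(S₀ − S)·θ_c, so V = 0.552 × 1140 × (1110 − 12.1) × 14.1 / 2910 = 3348 m³.
Wasting from the aeration tank: Q_w = V / θ_c = 3348 / 14.1 = 237.4 m³/d.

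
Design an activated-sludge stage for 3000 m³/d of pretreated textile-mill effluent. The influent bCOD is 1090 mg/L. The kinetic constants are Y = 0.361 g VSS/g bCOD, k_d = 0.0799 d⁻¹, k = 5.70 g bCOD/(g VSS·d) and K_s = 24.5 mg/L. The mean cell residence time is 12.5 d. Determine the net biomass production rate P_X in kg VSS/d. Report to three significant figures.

For a completely mixed reactor with recycle the Lawrence–McCarty relation gives S = K_s·(1 + k_d·θ_c) / [θ_c·(Y·k − k_d) − 1] = 24.5 × (1 + 0.0799 × 12.5) / [12.5 × (0.361 × 5.70 − 0.0799) − 1] = 48.97 / 23.72 = 2.064 mg/L.
Observed yield with endogenous decay: Y_obs = Y / (1 + k_d·θ_c) = 0.361 / (1 + 0.0799 × 12.5) = 0.361 / 1.999 = 0.1806 g VSS/g bCOD.
Substrate removed = Q·(S₀ − S) = 3000 m³/d × (1090 − 2.06) g/m³ = 3.26×10^6 g/d = 3264 kg/d.
Biomass produced: P_X = Y_obs·Q·ΔS = 0.1806 × 3264 ≈ 589.5 kg VSS/d.

P_X ≈ 589 kg VSS/d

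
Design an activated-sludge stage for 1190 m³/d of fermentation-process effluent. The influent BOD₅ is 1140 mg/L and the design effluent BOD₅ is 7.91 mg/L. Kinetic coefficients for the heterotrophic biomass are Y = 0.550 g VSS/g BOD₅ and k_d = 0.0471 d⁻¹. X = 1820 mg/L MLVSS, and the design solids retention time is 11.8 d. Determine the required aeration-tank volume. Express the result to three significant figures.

Rearranging the biomass balance for a CMAS with decay, V = Y·Q·ΔS·θ_c / [X·(1+k_d θ_c)] = 0.550 × 1190 × (1140 − 7.91) × 11.8 / [1820 × (1 + 0.0471 × 11.8)] = 8.74×10^6 / 2832 = 3088 m³.

V ≈ 3090 m³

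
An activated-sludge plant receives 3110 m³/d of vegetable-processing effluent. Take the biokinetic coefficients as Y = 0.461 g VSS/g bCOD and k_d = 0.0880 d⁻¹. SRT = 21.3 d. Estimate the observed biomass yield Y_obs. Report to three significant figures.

Y_obs ≈ 0.160 g VSS/g bCOD

Y_obs = Y / (1 + k_d θ_c) = 0.461 / (1 + 0.0880 × 21.3) = 0.461 / 2.874 = 0.1604.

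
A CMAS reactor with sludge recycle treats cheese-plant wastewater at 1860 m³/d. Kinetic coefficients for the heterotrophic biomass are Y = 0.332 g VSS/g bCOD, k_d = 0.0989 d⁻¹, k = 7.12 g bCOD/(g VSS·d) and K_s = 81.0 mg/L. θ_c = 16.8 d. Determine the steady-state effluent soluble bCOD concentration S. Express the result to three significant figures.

S ≈ 5.82 mg/L

From the Monod/SRT balance for a CMAS, S = K_s·(1+k_d θ_c)/[θ_c·(Y k − k_d) − 1] = 81.0 × (1 + 0.0989 × 16.8) / [16.8 × (0.332 × 7.12 − 0.0989) − 1] = 215.6 / 37.05 = 5.819 mg/L.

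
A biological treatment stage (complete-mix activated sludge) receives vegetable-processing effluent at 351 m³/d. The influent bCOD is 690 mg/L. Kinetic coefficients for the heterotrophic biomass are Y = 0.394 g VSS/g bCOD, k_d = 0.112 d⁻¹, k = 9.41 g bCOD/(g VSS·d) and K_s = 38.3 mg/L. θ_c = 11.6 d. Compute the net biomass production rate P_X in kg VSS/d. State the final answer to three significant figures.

P_X ≈ 41.4 kg VSS/d

Effluent substrate depends only on kinetics and SRT: S = K_s(1 + k_d θ_c) / [θ_c(Yk − k_d) − 1] = 38.3 × (1 + 0.112 × 11.6) / [11.6 × (0.394 × 9.41 − 0.112) − 1] = 88.06 / 40.71 = 2.163 mg/L.
Y_obs = Y / (1 + k_d θ_c) = 0.394 / (1 + 0.112 × 11.6) = 0.394 / 2.299 = 0.1714.
ΔS = 690 − 2.16 = 687.8 mg/L, so the substrate removal rate is 351 × 687.8/1000 = 241.4 kg bCOD/d.
Net biomass production P_X = Y_obs × Q·(S₀ − S) = 0.1714 × 241.4 = 41.37 kg VSS/d.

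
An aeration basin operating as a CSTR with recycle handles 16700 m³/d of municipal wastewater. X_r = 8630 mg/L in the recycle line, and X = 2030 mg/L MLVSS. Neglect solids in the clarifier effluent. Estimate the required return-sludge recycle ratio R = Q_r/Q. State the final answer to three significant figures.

Solids balance on the clarifier gives (1+R)X = R·X_r, so R = X/(X_r − X) = 2030 / (8630 − 2030) = 0.3076.

R ≈ 0.308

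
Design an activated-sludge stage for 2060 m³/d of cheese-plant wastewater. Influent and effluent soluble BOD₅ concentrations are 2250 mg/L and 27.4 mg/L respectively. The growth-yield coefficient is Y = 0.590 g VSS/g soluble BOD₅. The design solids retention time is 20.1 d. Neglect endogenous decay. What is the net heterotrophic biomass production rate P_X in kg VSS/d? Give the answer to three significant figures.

No decay correction is needed, so Y_obs = Y = 0.590.
Mass of soluble BOD₅ removed per day: Q(S₀ − S) = 2060 × 2223 g/m³ = 4579 kg/d.
So the net sludge growth is P_X = 0.5900 × 4579 = 2701 kg VSS/d.

P_X ≈ 2700 kg VSS/d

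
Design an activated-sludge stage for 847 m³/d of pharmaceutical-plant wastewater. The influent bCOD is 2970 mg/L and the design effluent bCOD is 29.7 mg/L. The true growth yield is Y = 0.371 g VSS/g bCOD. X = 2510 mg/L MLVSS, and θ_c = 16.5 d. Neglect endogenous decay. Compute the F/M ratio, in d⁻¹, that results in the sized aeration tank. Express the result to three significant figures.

F/M ≈ 0.165 d⁻¹

V·X = Y·Q·ΔS·θ_c gives V = 0.371 × 847 × (2970 − 29.7) × 16.5 / 2510 = 6074 m³.
Food-to-microorganism ratio F/M = Q S₀ / (V X) = 847 × 2970 / (6074 × 2510) = 0.1650 d⁻¹.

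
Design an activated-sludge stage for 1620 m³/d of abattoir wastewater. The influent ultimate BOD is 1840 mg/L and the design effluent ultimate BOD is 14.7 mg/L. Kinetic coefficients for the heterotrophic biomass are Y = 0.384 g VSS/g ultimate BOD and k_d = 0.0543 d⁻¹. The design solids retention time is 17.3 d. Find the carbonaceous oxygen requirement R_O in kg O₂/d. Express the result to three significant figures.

R_O ≈ 2130 kg O₂/d

Y_obs = Y / (1 + k_d θ_c) = 0.384 / (1 + 0.0543 × 17.3) = 0.384 / 1.939 = 0.1980.
Substrate removed = Q·(S₀ − S) = 1620 m³/d × (1840 − 14.7) g/m³ = 2.96×10^6 g/d = 2957 kg/d.
Biomass synthesised: P_X = Y_obs × 2957 = 585.5 kg VSS/d.
R_O = Q·ΔS − 1.42 P_X = 2957 − 831.4 = 2126 kg O₂/d.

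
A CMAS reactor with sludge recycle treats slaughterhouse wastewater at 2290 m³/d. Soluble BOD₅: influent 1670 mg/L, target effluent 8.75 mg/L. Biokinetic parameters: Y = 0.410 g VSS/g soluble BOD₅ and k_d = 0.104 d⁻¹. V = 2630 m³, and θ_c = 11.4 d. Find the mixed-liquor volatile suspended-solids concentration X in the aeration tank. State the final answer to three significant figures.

Solving the biomass balance for X: X = Y Q (S₀−S) θ_c / [V (1+k_d θ_c)] = 0.410 × 2290 × (1670 − 8.75) × 11.4 / [2630 × (1 + 0.104 × 11.4)] = 3093 mg/L.

X ≈ 3090 mg/L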